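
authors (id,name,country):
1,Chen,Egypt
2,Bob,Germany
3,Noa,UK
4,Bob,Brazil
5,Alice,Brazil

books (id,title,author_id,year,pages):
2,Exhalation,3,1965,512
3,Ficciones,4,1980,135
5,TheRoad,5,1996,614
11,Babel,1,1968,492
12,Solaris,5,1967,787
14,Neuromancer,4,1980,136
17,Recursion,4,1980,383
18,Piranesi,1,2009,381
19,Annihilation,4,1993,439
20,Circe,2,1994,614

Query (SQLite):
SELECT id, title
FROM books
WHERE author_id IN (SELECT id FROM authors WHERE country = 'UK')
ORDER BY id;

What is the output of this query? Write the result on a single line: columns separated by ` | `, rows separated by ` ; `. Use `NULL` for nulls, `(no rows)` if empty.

Inner query: authors.id where country = 'UK'.
Outer: keep books rows whose author_id is in that set.
Inner query → {3}

2 | Exhalation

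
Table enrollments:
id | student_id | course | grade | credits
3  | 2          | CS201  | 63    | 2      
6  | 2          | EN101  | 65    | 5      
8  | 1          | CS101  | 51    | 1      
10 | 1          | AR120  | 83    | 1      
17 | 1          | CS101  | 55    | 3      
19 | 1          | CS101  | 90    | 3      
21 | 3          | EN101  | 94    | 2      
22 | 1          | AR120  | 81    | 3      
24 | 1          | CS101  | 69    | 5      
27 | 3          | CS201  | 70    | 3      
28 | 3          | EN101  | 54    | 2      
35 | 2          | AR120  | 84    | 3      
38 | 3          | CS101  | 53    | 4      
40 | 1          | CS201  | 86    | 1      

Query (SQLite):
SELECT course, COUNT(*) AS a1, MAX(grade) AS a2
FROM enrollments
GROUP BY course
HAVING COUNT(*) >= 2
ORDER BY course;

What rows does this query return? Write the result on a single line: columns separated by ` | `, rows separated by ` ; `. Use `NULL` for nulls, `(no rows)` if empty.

Group enrollments by course.
Per group compute: COUNT(*), MAX(grade).
HAVING: drop groups with fewer than 2 rows.
  AR120: ids {10, 22, 35} → COUNT(*)=3, MAX(grade)=84
  CS101: ids {8, 17, 19, 24, 38} → COUNT(*)=5, MAX(grade)=90
  CS201: ids {3, 27, 40} → COUNT(*)=3, MAX(grade)=86
  EN101: ids {6, 21, 28} → COUNT(*)=3, MAX(grade)=94

AR120 | 3 | 84 ; CS101 | 5 | 90 ; CS201 | 3 | 86 ; EN101 | 3 | 94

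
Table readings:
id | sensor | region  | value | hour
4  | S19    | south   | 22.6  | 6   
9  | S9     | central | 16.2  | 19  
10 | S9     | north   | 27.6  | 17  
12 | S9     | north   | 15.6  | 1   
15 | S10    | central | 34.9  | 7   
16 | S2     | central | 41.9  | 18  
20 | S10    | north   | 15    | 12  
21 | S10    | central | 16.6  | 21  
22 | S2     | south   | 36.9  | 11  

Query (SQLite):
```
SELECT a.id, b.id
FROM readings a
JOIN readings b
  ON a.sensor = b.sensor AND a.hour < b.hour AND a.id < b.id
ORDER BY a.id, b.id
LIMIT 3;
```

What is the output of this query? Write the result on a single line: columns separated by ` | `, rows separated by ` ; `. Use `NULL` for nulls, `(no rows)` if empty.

15 | 20 ; 15 | 21 ; 20 | 21

Pairs (a,b) with same sensor, a.hour < b.hour, a.id < b.id.
sensor groups: S10:{15,20,21} S19:{4} S2:{16,22} S9:{9,10,12}
Ordered by (a.id, b.id); first 3.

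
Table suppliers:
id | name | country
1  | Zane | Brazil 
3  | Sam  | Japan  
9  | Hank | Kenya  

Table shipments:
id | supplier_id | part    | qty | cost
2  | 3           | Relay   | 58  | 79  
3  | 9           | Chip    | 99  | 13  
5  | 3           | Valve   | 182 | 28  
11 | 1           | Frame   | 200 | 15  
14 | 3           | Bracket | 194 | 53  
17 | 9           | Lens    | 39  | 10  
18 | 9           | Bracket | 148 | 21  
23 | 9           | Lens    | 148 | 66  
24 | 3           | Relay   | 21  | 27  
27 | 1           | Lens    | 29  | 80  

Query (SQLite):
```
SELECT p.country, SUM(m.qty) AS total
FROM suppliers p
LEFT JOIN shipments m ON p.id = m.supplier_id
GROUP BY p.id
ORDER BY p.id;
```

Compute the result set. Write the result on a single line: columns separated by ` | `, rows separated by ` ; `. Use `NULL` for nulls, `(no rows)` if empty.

Brazil | 229 ; Japan | 455 ; Kenya | 434

LEFT JOIN keeps every suppliers row; unmatched ones get NULL for shipments columns.
Group by suppliers.id and compute SUM(m.qty). SUM over an all-NULL group is NULL.
  1: ids {11, 27} → SUM(m.qty)=229
  3: ids {2, 5, 14, 24} → SUM(m.qty)=455
  9: ids {3, 17, 18, 23} → SUM(m.qty)=434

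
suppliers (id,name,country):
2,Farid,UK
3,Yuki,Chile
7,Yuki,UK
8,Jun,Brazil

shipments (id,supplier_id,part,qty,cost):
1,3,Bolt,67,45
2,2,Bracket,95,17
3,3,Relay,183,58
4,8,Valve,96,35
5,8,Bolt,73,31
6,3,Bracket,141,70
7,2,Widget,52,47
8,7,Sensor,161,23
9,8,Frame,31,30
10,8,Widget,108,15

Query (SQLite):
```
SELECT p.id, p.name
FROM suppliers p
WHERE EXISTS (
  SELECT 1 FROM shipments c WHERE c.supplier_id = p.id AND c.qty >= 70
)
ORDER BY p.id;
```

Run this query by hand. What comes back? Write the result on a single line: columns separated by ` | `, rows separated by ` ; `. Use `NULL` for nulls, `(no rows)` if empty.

2 | Farid ; 3 | Yuki ; 7 | Yuki ; 8 | Jun

For each suppliers row, check whether any shipments with matching supplier_id has qty >= 70.
Keep rows where that is true.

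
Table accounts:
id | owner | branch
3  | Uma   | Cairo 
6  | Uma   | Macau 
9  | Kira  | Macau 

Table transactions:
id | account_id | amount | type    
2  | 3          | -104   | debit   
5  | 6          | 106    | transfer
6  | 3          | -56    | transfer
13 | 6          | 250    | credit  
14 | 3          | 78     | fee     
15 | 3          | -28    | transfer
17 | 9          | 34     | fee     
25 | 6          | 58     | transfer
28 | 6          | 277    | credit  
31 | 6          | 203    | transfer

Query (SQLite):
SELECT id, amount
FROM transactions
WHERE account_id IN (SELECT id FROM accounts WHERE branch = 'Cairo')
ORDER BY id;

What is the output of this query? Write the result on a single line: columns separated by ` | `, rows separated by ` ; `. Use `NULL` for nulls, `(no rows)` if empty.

Inner query: accounts.id where branch = 'Cairo'.
Outer: keep transactions rows whose account_id is in that set.
Inner query → {3}

2 | -104 ; 6 | -56 ; 14 | 78 ; 15 | -28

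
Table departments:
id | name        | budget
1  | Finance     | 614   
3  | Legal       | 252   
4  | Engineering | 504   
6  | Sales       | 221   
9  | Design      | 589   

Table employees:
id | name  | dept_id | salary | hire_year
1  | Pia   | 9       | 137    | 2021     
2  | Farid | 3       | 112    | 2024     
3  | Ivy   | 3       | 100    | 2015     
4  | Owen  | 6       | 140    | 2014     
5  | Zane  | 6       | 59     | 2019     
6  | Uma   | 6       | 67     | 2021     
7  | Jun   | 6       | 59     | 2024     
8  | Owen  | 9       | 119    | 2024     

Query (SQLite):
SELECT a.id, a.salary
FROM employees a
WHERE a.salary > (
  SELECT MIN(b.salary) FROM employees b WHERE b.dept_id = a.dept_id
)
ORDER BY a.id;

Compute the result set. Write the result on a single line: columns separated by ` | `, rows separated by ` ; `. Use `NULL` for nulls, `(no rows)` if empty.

1 | 137 ; 2 | 112 ; 4 | 140 ; 6 | 67

For each employees row a, compute MIN(salary) over rows sharing a.dept_id.
Keep row a if a.salary > that per-group MIN.
  dept_id=3: MIN(salary) = 100
  dept_id=6: MIN(salary) = 59
  dept_id=9: MIN(salary) = 119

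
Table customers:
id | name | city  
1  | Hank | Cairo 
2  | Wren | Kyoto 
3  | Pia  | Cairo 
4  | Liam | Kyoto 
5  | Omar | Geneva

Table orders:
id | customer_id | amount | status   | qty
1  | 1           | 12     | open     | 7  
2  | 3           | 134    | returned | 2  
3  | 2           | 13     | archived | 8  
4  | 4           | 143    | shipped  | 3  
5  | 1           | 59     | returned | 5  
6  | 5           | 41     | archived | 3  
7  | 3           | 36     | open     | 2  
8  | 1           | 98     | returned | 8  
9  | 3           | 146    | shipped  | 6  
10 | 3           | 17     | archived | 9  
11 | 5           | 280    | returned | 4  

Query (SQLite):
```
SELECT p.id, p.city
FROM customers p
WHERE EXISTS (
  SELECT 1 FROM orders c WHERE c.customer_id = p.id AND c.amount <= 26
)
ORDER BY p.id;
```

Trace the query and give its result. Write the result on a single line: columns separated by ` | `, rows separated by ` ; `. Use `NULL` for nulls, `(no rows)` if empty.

1 | Cairo ; 2 | Kyoto ; 3 | Cairo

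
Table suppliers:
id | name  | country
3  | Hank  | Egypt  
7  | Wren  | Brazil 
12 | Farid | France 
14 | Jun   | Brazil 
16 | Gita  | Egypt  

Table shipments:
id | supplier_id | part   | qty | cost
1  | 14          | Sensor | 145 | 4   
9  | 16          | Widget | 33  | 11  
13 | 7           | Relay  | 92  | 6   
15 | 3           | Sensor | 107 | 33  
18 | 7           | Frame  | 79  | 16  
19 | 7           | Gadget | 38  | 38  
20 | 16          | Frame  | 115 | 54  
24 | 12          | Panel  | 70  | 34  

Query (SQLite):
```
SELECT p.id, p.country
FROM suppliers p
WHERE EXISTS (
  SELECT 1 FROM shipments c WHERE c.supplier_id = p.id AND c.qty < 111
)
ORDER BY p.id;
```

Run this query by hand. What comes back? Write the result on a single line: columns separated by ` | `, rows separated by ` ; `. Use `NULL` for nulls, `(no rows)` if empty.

3 | Egypt ; 7 | Brazil ; 12 | France ; 16 | Egypt

For each suppliers row, check whether any shipments with matching supplier_id has qty < 111.
Keep rows where that is true.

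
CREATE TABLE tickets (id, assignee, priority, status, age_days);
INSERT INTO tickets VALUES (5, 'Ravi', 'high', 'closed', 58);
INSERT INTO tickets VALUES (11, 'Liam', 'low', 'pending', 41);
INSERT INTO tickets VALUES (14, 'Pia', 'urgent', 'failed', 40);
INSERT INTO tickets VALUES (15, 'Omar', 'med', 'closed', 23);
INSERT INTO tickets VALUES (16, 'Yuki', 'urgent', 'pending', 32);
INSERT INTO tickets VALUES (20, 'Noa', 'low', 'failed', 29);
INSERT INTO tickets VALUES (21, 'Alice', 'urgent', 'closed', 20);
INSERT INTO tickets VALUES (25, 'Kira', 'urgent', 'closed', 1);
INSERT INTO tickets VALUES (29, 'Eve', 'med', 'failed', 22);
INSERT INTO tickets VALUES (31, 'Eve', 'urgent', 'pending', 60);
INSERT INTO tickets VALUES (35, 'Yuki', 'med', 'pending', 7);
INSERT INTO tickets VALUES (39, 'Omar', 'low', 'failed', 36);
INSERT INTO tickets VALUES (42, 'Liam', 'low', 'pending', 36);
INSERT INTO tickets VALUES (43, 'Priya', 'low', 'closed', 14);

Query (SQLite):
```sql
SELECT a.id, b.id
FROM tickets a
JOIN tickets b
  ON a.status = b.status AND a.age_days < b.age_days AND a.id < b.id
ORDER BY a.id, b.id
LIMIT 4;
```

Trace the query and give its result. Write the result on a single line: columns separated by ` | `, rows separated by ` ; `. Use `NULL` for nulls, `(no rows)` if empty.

11 | 31 ; 16 | 31 ; 16 | 42 ; 20 | 39

Pairs (a,b) with same status, a.age_days < b.age_days, a.id < b.id.
status groups: closed:{5,15,21,25,43} failed:{14,20,29,39} pending:{11,16,31,35,42}
Ordered by (a.id, b.id); first 4.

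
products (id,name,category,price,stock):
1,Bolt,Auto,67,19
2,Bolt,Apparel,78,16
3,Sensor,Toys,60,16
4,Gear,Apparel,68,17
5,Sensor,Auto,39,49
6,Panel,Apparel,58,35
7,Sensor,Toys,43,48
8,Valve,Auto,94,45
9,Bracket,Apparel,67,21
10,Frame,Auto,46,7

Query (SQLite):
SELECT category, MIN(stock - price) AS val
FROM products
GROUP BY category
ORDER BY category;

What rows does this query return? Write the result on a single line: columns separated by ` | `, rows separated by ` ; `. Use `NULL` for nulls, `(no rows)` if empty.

Apparel | -62 ; Auto | -49 ; Toys | -44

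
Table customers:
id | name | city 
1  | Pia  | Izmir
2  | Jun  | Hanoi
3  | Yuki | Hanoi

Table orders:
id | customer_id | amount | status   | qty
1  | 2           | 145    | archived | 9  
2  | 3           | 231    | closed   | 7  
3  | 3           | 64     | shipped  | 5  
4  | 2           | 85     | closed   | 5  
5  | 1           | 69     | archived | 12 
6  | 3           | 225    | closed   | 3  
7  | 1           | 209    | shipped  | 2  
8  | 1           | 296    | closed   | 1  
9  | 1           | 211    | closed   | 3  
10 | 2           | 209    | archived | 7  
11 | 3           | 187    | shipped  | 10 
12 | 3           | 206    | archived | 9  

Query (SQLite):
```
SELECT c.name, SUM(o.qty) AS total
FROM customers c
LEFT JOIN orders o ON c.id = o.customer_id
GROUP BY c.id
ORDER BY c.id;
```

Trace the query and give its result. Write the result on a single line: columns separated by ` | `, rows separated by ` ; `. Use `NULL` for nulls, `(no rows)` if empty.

Pia | 18 ; Jun | 21 ; Yuki | 34

LEFT JOIN keeps every customers row; unmatched ones get NULL for orders columns.
Group by customers.id and compute SUM(o.qty). SUM over an all-NULL group is NULL.
  1: ids {5, 7, 8, 9} → SUM(o.qty)=18
  2: ids {1, 4, 10} → SUM(o.qty)=21
  3: ids {2, 3, 6, 11, 12} → SUM(o.qty)=34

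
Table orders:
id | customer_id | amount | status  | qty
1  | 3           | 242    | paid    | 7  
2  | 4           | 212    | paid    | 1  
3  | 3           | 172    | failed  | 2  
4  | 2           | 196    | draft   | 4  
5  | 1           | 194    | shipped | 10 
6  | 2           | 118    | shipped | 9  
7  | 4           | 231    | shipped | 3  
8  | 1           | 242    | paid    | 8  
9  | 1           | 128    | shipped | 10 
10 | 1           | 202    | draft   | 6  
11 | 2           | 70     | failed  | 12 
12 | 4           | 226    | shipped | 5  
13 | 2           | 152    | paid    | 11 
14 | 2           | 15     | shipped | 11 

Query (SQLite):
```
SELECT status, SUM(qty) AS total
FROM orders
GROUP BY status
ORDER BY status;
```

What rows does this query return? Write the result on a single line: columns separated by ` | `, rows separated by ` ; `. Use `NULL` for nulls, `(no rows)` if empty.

Partition orders by status; compute SUM(qty) within each group.
  draft: ids {4, 10} → SUM(qty)=10
  failed: ids {3, 11} → SUM(qty)=14
  paid: ids {1, 2, 8, 13} → SUM(qty)=27
  shipped: ids {5, 6, 7, 9, 12, 14} → SUM(qty)=48

draft | 10 ; failed | 14 ; paid | 27 ; shipped | 48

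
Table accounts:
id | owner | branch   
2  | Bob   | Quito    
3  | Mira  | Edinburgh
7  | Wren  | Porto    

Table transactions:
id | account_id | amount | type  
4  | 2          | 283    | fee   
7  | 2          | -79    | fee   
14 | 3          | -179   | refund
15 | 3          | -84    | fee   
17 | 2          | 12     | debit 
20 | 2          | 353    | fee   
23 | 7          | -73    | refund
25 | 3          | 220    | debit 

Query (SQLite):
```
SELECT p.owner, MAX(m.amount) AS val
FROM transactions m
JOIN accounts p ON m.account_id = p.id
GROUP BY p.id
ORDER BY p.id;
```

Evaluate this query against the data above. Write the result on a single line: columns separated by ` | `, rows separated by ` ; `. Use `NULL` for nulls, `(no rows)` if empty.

Join each transactions row to its accounts via account_id.
Group joined rows by accounts.id; compute MAX(m.amount) per group.
  2: ids {4, 7, 17, 20} → MAX(m.amount)=353
  3: ids {14, 15, 25} → MAX(m.amount)=220
  7: ids {23} → MAX(m.amount)=-73

Bob | 353 ; Mira | 220 ; Wren | -73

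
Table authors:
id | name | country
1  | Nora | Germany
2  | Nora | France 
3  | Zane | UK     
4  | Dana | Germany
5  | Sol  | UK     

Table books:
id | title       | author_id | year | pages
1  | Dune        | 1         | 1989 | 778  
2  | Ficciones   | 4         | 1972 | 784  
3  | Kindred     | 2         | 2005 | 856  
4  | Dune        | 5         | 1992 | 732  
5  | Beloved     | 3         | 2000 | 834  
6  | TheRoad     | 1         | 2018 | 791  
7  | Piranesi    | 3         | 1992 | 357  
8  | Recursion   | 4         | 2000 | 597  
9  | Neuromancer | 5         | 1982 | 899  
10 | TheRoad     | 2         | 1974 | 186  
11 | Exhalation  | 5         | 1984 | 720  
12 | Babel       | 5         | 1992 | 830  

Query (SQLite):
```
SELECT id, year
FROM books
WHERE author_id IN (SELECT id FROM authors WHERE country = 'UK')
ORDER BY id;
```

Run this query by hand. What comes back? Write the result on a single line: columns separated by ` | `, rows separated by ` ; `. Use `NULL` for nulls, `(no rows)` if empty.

4 | 1992 ; 5 | 2000 ; 7 | 1992 ; 9 | 1982 ; 11 | 1984 ; 12 | 1992

Inner query: authors.id where country = 'UK'.
Outer: keep books rows whose author_id is in that set.
Inner query → {3, 5}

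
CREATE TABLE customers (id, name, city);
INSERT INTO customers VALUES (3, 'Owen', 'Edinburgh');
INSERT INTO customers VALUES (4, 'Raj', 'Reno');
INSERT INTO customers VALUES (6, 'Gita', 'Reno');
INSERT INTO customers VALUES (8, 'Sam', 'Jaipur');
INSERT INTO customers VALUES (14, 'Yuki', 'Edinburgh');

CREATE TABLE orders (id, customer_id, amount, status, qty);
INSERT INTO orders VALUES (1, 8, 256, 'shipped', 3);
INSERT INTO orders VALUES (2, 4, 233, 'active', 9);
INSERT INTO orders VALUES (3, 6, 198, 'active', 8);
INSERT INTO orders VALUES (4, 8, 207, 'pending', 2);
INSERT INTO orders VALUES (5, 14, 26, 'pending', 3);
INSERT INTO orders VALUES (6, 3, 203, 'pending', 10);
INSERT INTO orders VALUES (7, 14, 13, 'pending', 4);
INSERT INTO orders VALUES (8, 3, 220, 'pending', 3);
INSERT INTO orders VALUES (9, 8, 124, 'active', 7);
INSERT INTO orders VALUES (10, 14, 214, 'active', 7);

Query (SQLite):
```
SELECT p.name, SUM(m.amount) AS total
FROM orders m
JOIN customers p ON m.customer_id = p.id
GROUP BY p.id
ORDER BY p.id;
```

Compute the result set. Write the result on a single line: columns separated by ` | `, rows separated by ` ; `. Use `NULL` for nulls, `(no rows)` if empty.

Owen | 423 ; Raj | 233 ; Gita | 198 ; Sam | 587 ; Yuki | 253

Join each orders row to its customers via customer_id.
Group joined rows by customers.id; compute SUM(m.amount) per group.
  3: ids {6, 8} → SUM(m.amount)=423
  4: ids {2} → SUM(m.amount)=233
  6: ids {3} → SUM(m.amount)=198
  8: ids {1, 4, 9} → SUM(m.amount)=587
  14: ids {5, 7, 10} → SUM(m.amount)=253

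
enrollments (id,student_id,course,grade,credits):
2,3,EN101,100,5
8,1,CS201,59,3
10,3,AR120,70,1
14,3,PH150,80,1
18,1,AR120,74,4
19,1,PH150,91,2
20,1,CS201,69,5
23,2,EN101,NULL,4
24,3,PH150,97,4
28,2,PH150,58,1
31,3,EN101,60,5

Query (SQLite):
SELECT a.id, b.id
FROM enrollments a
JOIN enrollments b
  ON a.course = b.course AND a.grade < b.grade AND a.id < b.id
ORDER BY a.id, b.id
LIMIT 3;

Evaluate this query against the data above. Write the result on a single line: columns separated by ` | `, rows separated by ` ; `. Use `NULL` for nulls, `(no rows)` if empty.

Pairs (a,b) with same course, a.grade < b.grade, a.id < b.id.
course groups: AR120:{10,18} CS201:{8,20} EN101:{2,23,31} PH150:{14,19,24,28}
Ordered by (a.id, b.id); first 3.

8 | 20 ; 10 | 18 ; 14 | 19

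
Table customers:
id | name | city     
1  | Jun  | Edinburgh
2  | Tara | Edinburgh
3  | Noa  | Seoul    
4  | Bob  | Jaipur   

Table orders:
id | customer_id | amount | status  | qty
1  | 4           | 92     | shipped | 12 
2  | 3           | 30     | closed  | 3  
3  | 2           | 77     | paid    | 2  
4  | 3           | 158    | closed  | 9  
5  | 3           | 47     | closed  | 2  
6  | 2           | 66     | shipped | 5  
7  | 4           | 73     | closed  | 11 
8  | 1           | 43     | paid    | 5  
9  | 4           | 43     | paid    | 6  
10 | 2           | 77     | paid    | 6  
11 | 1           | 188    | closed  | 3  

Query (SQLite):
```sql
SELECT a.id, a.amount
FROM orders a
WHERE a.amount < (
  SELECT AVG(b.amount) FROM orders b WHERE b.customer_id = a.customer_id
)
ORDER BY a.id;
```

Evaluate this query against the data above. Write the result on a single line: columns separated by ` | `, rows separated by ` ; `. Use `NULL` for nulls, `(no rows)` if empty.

For each orders row a, compute AVG(amount) over rows sharing a.customer_id.
Keep row a if a.amount < that per-group AVG.
  customer_id=1: AVG(amount) = 115.5
  customer_id=2: AVG(amount) = 73.333333
  customer_id=3: AVG(amount) = 78.333333
  customer_id=4: AVG(amount) = 69.333333

2 | 30 ; 5 | 47 ; 6 | 66 ; 8 | 43 ; 9 | 43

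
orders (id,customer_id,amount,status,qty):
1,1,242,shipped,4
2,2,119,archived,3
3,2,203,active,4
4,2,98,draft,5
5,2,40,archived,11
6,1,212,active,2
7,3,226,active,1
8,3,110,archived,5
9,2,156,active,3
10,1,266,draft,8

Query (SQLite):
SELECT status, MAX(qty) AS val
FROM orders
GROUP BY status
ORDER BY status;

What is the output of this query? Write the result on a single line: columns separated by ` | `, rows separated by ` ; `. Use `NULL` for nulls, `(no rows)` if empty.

active | 4 ; archived | 11 ; draft | 8 ; shipped | 4

Partition orders by status; compute MAX(qty) within each group.
  active: ids {3, 6, 7, 9} → MAX(qty)=4
  archived: ids {2, 5, 8} → MAX(qty)=11
  draft: ids {4, 10} → MAX(qty)=8
  shipped: ids {1} → MAX(qty)=4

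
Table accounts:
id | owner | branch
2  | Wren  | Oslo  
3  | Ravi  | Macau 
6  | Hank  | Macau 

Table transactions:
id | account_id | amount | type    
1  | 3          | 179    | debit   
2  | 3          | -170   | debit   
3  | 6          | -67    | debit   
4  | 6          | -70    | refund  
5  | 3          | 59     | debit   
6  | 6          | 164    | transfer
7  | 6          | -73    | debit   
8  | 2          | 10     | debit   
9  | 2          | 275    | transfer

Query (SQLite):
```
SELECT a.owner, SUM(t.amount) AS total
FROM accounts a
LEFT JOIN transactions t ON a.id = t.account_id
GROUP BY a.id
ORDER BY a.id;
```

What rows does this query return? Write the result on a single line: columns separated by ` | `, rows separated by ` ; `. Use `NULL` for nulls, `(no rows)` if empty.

Wren | 285 ; Ravi | 68 ; Hank | -46

LEFT JOIN keeps every accounts row; unmatched ones get NULL for transactions columns.
Group by accounts.id and compute SUM(t.amount). SUM over an all-NULL group is NULL.
  2: ids {8, 9} → SUM(t.amount)=285
  3: ids {1, 2, 5} → SUM(t.amount)=68
  6: ids {3, 4, 6, 7} → SUM(t.amount)=-46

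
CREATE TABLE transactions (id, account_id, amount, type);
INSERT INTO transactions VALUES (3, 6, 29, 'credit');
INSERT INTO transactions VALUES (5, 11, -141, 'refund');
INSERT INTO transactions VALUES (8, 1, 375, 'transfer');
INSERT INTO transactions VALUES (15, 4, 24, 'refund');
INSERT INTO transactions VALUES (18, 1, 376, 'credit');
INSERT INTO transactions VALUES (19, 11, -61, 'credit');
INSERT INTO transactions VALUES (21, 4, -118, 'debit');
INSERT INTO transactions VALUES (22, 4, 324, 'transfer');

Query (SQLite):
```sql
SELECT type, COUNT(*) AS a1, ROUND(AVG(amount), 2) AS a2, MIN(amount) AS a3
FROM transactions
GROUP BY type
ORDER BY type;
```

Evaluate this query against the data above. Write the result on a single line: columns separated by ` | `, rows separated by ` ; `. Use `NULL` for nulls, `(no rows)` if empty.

Group transactions by type.
Per group compute: COUNT(*), ROUND(AVG(amount), 2), MIN(amount).
  credit: ids {3, 18, 19} → COUNT(*)=3, ROUND(AVG(amount), 2)=114.67, MIN(amount)=-61
  debit: ids {21} → COUNT(*)=1, ROUND(AVG(amount), 2)=-118, MIN(amount)=-118
  refund: ids {5, 15} → COUNT(*)=2, ROUND(AVG(amount), 2)=-58.5, MIN(amount)=-141
  transfer: ids {8, 22} → COUNT(*)=2, ROUND(AVG(amount), 2)=349.5, MIN(amount)=324

credit | 3 | 114.67 | -61 ; debit | 1 | -118 | -118 ; refund | 2 | -58.5 | -141 ; transfer | 2 | 349.5 | 324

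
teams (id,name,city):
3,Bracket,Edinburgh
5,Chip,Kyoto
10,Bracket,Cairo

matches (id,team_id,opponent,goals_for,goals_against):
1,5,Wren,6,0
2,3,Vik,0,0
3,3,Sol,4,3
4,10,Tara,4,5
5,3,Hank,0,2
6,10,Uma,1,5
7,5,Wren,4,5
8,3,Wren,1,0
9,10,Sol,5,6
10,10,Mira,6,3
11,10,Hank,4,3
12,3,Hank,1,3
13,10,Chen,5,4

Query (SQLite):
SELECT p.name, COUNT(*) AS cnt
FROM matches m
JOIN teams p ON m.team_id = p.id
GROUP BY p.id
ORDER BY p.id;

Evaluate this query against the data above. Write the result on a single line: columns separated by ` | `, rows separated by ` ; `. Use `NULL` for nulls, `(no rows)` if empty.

Join each matches row to its teams via team_id.
Group joined rows by teams.id; compute COUNT(*) per group.
  3: ids {2, 3, 5, 8, 12} → COUNT(*)=5
  5: ids {1, 7} → COUNT(*)=2
  10: ids {4, 6, 9, 10, 11, 13} → COUNT(*)=6

Bracket | 5 ; Chip | 2 ; Bracket | 6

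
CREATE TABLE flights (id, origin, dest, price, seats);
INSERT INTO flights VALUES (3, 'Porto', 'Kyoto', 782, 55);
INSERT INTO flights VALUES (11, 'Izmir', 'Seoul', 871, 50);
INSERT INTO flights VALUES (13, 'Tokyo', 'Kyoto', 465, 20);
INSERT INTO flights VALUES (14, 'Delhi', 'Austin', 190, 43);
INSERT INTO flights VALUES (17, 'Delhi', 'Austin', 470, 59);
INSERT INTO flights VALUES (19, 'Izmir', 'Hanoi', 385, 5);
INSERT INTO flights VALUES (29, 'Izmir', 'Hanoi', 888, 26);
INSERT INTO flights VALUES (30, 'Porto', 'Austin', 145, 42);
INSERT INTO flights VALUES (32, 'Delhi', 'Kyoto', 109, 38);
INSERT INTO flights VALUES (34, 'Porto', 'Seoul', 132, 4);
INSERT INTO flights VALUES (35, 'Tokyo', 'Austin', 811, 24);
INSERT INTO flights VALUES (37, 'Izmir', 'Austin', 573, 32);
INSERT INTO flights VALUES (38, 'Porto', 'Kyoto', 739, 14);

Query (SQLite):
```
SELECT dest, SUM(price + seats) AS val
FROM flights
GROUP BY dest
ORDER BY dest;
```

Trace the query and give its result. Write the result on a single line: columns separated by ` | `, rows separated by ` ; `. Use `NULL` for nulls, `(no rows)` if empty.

For each row compute price + seats.
Group by dest; take SUM of the expression per group.
  Austin: ids {14, 17, 30, 35, 37} → SUM(price + seats)=2389
  Hanoi: ids {19, 29} → SUM(price + seats)=1304
  Kyoto: ids {3, 13, 32, 38} → SUM(price + seats)=2222
  Seoul: ids {11, 34} → SUM(price + seats)=1057

Austin | 2389 ; Hanoi | 1304 ; Kyoto | 2222 ; Seoul | 1057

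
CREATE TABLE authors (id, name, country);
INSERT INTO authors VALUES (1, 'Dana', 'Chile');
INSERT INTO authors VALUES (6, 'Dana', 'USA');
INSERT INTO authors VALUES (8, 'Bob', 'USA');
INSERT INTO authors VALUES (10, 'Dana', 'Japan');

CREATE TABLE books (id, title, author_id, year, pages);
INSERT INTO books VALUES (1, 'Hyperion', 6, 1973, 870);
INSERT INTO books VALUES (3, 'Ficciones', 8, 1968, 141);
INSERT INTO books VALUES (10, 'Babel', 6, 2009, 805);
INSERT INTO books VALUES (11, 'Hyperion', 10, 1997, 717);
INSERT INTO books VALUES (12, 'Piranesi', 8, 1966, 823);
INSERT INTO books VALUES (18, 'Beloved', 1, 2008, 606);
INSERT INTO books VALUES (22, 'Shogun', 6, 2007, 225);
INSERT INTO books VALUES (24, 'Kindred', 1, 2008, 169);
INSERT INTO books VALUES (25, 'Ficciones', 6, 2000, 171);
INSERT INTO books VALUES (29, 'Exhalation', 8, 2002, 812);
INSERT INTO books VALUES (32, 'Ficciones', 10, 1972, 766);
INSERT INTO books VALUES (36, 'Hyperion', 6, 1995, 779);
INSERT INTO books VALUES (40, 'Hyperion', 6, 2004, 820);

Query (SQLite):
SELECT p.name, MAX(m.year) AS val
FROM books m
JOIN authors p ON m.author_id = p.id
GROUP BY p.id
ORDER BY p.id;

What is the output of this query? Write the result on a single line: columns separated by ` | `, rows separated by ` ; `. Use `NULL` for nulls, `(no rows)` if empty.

Dana | 2008 ; Dana | 2009 ; Bob | 2002 ; Dana | 1997

Join each books row to its authors via author_id.
Group joined rows by authors.id; compute MAX(m.year) per group.
  1: ids {18, 24} → MAX(m.year)=2008
  6: ids {1, 10, 22, 25, 36, 40} → MAX(m.year)=2009
  8: ids {3, 12, 29} → MAX(m.year)=2002
  10: ids {11, 32} → MAX(m.year)=1997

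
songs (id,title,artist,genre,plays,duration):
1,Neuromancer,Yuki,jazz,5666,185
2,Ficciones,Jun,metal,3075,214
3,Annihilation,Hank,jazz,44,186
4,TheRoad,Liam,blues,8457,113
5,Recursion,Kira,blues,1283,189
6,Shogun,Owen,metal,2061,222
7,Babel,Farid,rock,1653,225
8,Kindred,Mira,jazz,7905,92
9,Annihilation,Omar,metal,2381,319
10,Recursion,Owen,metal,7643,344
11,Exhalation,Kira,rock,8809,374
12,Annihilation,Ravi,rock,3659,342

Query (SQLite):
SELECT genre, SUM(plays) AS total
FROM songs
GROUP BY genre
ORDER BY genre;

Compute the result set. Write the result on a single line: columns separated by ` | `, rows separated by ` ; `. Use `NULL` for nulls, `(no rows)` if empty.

Partition songs by genre; compute SUM(plays) within each group.
  blues: ids {4, 5} → SUM(plays)=9740
  jazz: ids {1, 3, 8} → SUM(plays)=13615
  metal: ids {2, 6, 9, 10} → SUM(plays)=15160
  rock: ids {7, 11, 12} → SUM(plays)=14121

blues | 9740 ; jazz | 13615 ; metal | 15160 ; rock | 14121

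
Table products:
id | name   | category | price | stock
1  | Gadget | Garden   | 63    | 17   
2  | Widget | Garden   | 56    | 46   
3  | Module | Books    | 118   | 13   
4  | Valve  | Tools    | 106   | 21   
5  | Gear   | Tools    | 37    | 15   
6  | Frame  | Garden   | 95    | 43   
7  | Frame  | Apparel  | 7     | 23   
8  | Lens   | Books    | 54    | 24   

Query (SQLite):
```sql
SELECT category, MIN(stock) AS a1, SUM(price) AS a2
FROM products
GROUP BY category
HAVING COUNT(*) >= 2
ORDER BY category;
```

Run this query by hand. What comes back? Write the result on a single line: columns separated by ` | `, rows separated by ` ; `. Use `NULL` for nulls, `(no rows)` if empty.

Group products by category.
Per group compute: MIN(stock), SUM(price).
HAVING: drop groups with fewer than 2 rows.
  Apparel: ids {7} → MIN(stock)=23, SUM(price)=7
  Books: ids {3, 8} → MIN(stock)=13, SUM(price)=172
  Garden: ids {1, 2, 6} → MIN(stock)=17, SUM(price)=214
  Tools: ids {4, 5} → MIN(stock)=15, SUM(price)=143

Books | 13 | 172 ; Garden | 17 | 214 ; Tools | 15 | 143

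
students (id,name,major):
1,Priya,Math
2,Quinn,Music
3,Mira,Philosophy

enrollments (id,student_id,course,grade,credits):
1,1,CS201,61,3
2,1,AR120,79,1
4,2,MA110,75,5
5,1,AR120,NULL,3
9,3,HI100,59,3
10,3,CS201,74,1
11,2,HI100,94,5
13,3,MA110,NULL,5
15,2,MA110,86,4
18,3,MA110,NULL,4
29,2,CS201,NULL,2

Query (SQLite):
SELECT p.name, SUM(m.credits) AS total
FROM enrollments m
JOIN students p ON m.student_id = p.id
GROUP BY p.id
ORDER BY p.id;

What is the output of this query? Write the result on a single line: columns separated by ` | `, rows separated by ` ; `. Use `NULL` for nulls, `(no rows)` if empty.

Join each enrollments row to its students via student_id.
Group joined rows by students.id; compute SUM(m.credits) per group.
  1: ids {1, 2, 5} → SUM(m.credits)=7
  2: ids {4, 11, 15, 29} → SUM(m.credits)=16
  3: ids {9, 10, 13, 18} → SUM(m.credits)=13

Priya | 7 ; Quinn | 16 ; Mira | 13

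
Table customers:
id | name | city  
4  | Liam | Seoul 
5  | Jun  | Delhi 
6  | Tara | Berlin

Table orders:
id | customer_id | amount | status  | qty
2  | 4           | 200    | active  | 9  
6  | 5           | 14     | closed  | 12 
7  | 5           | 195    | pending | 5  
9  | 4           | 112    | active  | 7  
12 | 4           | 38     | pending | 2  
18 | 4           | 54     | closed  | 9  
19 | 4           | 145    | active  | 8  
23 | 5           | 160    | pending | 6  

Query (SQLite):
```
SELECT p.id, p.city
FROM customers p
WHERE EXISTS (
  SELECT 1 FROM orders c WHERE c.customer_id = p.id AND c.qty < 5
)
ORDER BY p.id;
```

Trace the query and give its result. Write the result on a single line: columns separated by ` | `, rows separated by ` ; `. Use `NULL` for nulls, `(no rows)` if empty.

4 | Seoul

For each customers row, check whether any orders with matching customer_id has qty < 5.
Keep rows where that is true.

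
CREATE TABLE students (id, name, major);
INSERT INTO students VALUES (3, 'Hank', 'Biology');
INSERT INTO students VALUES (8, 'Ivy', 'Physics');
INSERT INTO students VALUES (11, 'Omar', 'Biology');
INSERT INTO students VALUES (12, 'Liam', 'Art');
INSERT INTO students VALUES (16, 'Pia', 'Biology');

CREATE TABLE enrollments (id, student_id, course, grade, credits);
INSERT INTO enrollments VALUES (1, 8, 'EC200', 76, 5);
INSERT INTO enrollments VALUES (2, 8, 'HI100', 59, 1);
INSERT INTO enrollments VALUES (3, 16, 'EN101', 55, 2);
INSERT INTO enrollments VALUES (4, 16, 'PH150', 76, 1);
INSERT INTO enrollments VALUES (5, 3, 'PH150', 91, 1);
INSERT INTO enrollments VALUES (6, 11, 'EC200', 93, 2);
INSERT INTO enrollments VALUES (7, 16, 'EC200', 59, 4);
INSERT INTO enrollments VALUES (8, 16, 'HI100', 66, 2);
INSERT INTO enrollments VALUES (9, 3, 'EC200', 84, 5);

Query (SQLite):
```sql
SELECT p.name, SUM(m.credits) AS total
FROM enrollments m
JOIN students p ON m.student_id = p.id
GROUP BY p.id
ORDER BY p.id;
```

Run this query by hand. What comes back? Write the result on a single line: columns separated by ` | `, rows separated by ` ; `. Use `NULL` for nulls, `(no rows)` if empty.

Hank | 6 ; Ivy | 6 ; Omar | 2 ; Pia | 9

Join each enrollments row to its students via student_id.
Group joined rows by students.id; compute SUM(m.credits) per group.
  3: ids {5, 9} → SUM(m.credits)=6
  8: ids {1, 2} → SUM(m.credits)=6
  11: ids {6} → SUM(m.credits)=2
  16: ids {3, 4, 7, 8} → SUM(m.credits)=9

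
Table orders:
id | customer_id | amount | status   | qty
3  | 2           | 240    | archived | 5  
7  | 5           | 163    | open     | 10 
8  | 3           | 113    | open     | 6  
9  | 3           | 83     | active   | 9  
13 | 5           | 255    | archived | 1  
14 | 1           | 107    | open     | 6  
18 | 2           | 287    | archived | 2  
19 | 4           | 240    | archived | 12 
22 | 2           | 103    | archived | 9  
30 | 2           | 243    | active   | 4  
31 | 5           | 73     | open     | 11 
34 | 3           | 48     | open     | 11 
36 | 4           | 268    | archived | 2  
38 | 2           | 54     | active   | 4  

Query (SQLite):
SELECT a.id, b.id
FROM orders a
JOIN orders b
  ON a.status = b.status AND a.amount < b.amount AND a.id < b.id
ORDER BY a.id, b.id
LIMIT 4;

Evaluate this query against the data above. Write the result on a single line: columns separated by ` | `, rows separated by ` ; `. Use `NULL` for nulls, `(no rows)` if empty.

3 | 13 ; 3 | 18 ; 3 | 36 ; 9 | 30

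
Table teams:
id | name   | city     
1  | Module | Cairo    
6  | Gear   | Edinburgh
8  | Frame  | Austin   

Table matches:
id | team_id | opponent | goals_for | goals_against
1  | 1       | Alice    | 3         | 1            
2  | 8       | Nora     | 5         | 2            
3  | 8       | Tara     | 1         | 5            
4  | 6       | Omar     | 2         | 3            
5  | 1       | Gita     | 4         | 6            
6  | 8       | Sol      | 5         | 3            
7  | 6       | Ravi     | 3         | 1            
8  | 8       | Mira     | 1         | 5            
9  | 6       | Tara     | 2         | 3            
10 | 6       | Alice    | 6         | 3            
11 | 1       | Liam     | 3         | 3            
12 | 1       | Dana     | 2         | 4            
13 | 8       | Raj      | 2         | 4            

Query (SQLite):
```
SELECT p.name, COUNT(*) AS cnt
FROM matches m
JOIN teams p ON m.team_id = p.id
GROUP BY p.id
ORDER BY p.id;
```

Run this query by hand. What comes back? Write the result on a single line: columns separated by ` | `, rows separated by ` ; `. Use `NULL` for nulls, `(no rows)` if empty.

Module | 4 ; Gear | 4 ; Frame | 5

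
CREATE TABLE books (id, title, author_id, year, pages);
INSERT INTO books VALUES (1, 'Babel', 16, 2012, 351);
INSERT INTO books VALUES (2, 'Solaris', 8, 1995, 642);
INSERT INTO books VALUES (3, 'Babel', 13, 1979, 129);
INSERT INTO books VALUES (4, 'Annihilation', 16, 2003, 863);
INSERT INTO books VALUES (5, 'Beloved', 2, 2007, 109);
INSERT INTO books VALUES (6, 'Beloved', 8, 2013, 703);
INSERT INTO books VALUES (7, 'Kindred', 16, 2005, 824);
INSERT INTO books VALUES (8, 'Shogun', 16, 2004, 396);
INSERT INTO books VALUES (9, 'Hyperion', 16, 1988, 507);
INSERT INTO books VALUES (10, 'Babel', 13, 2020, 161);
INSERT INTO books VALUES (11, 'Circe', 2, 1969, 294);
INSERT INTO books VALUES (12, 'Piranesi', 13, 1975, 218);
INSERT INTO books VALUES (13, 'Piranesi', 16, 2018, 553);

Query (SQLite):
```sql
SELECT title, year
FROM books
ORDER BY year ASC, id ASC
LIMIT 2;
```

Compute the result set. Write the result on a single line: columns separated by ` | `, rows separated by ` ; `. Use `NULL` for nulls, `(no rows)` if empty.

Circe | 1969 ; Piranesi | 1975

Sort by year asc, tiebreak id asc: (1969, id=11), (1975, id=12), (1979, id=3), (1988, id=9), (1995, id=2) …. Take first 2.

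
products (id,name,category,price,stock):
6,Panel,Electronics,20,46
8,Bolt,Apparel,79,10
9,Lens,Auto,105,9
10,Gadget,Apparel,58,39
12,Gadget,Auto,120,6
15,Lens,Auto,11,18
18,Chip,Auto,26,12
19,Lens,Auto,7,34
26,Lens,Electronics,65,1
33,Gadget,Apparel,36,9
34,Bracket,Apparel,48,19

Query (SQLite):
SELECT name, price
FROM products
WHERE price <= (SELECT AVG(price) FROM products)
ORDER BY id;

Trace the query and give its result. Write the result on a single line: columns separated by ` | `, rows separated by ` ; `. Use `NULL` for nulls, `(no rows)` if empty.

Scalar subquery: AVG(price) over all products rows = 52.272727 (≈; comparison uses full precision).
Keep rows where price <= that value.

Panel | 20 ; Lens | 11 ; Chip | 26 ; Lens | 7 ; Gadget | 36 ; Bracket | 48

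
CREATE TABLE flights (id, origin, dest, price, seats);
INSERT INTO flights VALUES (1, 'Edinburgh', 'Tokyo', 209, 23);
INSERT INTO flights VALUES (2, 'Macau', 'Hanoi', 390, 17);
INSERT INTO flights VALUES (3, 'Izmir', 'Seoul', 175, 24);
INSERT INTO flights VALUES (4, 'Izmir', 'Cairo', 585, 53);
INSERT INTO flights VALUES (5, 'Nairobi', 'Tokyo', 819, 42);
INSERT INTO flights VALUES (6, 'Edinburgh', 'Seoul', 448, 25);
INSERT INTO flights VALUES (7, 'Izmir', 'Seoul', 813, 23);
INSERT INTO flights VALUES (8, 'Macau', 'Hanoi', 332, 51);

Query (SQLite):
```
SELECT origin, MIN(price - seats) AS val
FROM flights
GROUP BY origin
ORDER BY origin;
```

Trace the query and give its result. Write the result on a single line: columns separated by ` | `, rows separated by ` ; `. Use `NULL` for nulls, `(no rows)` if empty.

For each row compute price - seats.
Group by origin; take MIN of the expression per group.
  Edinburgh: ids {1, 6} → MIN(price - seats)=186
  Izmir: ids {3, 4, 7} → MIN(price - seats)=151
  Macau: ids {2, 8} → MIN(price - seats)=281
  Nairobi: ids {5} → MIN(price - seats)=777

Edinburgh | 186 ; Izmir | 151 ; Macau | 281 ; Nairobi | 777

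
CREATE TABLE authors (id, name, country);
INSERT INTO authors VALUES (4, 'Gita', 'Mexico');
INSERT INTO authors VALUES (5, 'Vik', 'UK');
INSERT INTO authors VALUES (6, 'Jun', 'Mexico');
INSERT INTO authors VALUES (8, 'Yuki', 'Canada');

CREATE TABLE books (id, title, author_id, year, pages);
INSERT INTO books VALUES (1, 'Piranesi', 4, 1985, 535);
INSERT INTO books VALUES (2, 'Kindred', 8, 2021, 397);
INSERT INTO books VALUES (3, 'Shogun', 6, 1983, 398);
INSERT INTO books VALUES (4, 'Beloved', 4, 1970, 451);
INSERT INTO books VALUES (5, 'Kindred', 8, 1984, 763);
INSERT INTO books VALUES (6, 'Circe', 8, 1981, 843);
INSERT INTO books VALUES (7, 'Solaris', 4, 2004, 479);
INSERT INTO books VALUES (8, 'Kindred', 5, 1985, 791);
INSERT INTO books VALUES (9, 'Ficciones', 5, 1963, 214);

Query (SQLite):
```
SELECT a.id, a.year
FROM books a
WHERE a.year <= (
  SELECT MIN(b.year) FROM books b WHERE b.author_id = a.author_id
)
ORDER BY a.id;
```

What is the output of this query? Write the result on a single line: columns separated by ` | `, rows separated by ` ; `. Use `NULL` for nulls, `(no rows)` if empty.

For each books row a, compute MIN(year) over rows sharing a.author_id.
Keep row a if a.year <= that per-group MIN.
  author_id=4: MIN(year) = 1970
  author_id=5: MIN(year) = 1963
  author_id=6: MIN(year) = 1983
  author_id=8: MIN(year) = 1981

3 | 1983 ; 4 | 1970 ; 6 | 1981 ; 9 | 1963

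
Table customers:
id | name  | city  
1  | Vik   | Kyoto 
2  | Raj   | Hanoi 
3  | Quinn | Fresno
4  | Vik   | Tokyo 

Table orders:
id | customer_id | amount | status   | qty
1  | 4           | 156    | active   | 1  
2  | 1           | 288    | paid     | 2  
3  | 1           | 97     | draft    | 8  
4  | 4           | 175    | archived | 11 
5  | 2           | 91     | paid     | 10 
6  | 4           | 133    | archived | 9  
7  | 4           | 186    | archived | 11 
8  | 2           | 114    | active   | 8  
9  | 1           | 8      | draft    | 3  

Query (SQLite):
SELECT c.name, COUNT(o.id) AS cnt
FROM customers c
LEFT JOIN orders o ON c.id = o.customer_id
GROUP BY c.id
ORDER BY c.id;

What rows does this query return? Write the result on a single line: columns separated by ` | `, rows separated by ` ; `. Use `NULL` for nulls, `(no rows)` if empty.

Vik | 3 ; Raj | 2 ; Quinn | 0 ; Vik | 4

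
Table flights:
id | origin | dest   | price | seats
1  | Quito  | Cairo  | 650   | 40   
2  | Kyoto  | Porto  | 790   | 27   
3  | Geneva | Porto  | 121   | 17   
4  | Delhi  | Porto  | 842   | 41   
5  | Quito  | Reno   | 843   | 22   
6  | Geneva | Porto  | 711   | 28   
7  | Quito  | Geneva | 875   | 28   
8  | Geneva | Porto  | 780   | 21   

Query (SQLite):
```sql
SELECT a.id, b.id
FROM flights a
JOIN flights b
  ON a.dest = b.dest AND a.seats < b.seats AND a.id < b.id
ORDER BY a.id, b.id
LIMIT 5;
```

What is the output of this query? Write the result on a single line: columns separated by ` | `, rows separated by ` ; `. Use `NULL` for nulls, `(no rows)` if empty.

Pairs (a,b) with same dest, a.seats < b.seats, a.id < b.id.
dest groups: Cairo:{1} Geneva:{7} Porto:{2,3,4,6,8} Reno:{5}
Ordered by (a.id, b.id); first 5.

2 | 4 ; 2 | 6 ; 3 | 4 ; 3 | 6 ; 3 | 8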